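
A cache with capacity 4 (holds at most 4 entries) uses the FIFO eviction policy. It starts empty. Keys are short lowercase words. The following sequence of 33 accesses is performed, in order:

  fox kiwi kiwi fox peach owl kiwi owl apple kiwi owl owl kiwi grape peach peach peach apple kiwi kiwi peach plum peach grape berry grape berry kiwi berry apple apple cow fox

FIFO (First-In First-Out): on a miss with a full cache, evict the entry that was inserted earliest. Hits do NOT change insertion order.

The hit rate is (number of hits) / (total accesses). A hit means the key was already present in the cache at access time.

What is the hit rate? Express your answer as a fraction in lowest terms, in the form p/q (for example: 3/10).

Answer: 6/11

Derivation:
FIFO simulation (capacity=4):
  1. access fox: MISS. Cache (old->new): [fox]
  2. access kiwi: MISS. Cache (old->new): [fox kiwi]
  3. access kiwi: HIT. Cache (old->new): [fox kiwi]
  4. access fox: HIT. Cache (old->new): [fox kiwi]
  5. access peach: MISS. Cache (old->new): [fox kiwi peach]
  6. access owl: MISS. Cache (old->new): [fox kiwi peach owl]
  7. access kiwi: HIT. Cache (old->new): [fox kiwi peach owl]
  8. access owl: HIT. Cache (old->new): [fox kiwi peach owl]
  9. access apple: MISS, evict fox. Cache (old->new): [kiwi peach owl apple]
  10. access kiwi: HIT. Cache (old->new): [kiwi peach owl apple]
  11. access owl: HIT. Cache (old->new): [kiwi peach owl apple]
  12. access owl: HIT. Cache (old->new): [kiwi peach owl apple]
  13. access kiwi: HIT. Cache (old->new): [kiwi peach owl apple]
  14. access grape: MISS, evict kiwi. Cache (old->new): [peach owl apple grape]
  15. access peach: HIT. Cache (old->new): [peach owl apple grape]
  16. access peach: HIT. Cache (old->new): [peach owl apple grape]
  17. access peach: HIT. Cache (old->new): [peach owl apple grape]
  18. access apple: HIT. Cache (old->new): [peach owl apple grape]
  19. access kiwi: MISS, evict peach. Cache (old->new): [owl apple grape kiwi]
  20. access kiwi: HIT. Cache (old->new): [owl apple grape kiwi]
  21. access peach: MISS, evict owl. Cache (old->new): [apple grape kiwi peach]
  22. access plum: MISS, evict apple. Cache (old->new): [grape kiwi peach plum]
  23. access peach: HIT. Cache (old->new): [grape kiwi peach plum]
  24. access grape: HIT. Cache (old->new): [grape kiwi peach plum]
  25. access berry: MISS, evict grape. Cache (old->new): [kiwi peach plum berry]
  26. access grape: MISS, evict kiwi. Cache (old->new): [peach plum berry grape]
  27. access berry: HIT. Cache (old->new): [peach plum berry grape]
  28. access kiwi: MISS, evict peach. Cache (old->new): [plum berry grape kiwi]
  29. access berry: HIT. Cache (old->new): [plum berry grape kiwi]
  30. access apple: MISS, evict plum. Cache (old->new): [berry grape kiwi apple]
  31. access apple: HIT. Cache (old->new): [berry grape kiwi apple]
  32. access cow: MISS, evict berry. Cache (old->new): [grape kiwi apple cow]
  33. access fox: MISS, evict grape. Cache (old->new): [kiwi apple cow fox]
Total: 18 hits, 15 misses, 11 evictions

Hit rate = 18/33 = 6/11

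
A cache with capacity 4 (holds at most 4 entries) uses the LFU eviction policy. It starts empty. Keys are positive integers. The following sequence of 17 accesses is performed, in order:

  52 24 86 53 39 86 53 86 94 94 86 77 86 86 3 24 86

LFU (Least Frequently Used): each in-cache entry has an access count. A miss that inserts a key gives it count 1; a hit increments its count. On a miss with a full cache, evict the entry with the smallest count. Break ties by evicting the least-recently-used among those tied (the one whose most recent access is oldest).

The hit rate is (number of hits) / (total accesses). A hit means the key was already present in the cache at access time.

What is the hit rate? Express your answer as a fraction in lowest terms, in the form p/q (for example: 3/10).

LFU simulation (capacity=4):
  1. access 52: MISS. Cache: [52(c=1)]
  2. access 24: MISS. Cache: [52(c=1) 24(c=1)]
  3. access 86: MISS. Cache: [52(c=1) 24(c=1) 86(c=1)]
  4. access 53: MISS. Cache: [52(c=1) 24(c=1) 86(c=1) 53(c=1)]
  5. access 39: MISS, evict 52(c=1). Cache: [24(c=1) 86(c=1) 53(c=1) 39(c=1)]
  6. access 86: HIT, count now 2. Cache: [24(c=1) 53(c=1) 39(c=1) 86(c=2)]
  7. access 53: HIT, count now 2. Cache: [24(c=1) 39(c=1) 86(c=2) 53(c=2)]
  8. access 86: HIT, count now 3. Cache: [24(c=1) 39(c=1) 53(c=2) 86(c=3)]
  9. access 94: MISS, evict 24(c=1). Cache: [39(c=1) 94(c=1) 53(c=2) 86(c=3)]
  10. access 94: HIT, count now 2. Cache: [39(c=1) 53(c=2) 94(c=2) 86(c=3)]
  11. access 86: HIT, count now 4. Cache: [39(c=1) 53(c=2) 94(c=2) 86(c=4)]
  12. access 77: MISS, evict 39(c=1). Cache: [77(c=1) 53(c=2) 94(c=2) 86(c=4)]
  13. access 86: HIT, count now 5. Cache: [77(c=1) 53(c=2) 94(c=2) 86(c=5)]
  14. access 86: HIT, count now 6. Cache: [77(c=1) 53(c=2) 94(c=2) 86(c=6)]
  15. access 3: MISS, evict 77(c=1). Cache: [3(c=1) 53(c=2) 94(c=2) 86(c=6)]
  16. access 24: MISS, evict 3(c=1). Cache: [24(c=1) 53(c=2) 94(c=2) 86(c=6)]
  17. access 86: HIT, count now 7. Cache: [24(c=1) 53(c=2) 94(c=2) 86(c=7)]
Total: 8 hits, 9 misses, 5 evictions

Hit rate = 8/17

Answer: 8/17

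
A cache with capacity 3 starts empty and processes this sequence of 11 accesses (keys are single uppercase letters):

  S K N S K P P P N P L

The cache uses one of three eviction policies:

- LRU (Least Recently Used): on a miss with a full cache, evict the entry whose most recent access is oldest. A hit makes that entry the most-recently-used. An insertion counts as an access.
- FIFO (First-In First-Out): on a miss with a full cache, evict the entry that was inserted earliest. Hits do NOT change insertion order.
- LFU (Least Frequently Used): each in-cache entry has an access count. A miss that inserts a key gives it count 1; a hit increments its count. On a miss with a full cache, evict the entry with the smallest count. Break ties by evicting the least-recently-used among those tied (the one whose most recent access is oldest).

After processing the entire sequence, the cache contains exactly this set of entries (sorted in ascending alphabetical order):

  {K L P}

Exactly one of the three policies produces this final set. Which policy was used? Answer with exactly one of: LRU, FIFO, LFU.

Simulating under each policy and comparing final sets:
  LRU: final set = {L N P} -> differs
  FIFO: final set = {L N P} -> differs
  LFU: final set = {K L P} -> MATCHES target
Only LFU produces the target set.

Answer: LFU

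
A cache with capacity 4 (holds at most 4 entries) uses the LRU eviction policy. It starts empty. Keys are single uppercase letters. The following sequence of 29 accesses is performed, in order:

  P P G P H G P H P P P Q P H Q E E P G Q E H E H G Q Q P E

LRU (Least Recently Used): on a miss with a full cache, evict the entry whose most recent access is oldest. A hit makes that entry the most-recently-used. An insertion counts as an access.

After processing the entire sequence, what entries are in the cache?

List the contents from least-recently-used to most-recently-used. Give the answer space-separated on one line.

LRU simulation (capacity=4):
  1. access P: MISS. Cache (LRU->MRU): [P]
  2. access P: HIT. Cache (LRU->MRU): [P]
  3. access G: MISS. Cache (LRU->MRU): [P G]
  4. access P: HIT. Cache (LRU->MRU): [G P]
  5. access H: MISS. Cache (LRU->MRU): [G P H]
  6. access G: HIT. Cache (LRU->MRU): [P H G]
  7. access P: HIT. Cache (LRU->MRU): [H G P]
  8. access H: HIT. Cache (LRU->MRU): [G P H]
  9. access P: HIT. Cache (LRU->MRU): [G H P]
  10. access P: HIT. Cache (LRU->MRU): [G H P]
  11. access P: HIT. Cache (LRU->MRU): [G H P]
  12. access Q: MISS. Cache (LRU->MRU): [G H P Q]
  13. access P: HIT. Cache (LRU->MRU): [G H Q P]
  14. access H: HIT. Cache (LRU->MRU): [G Q P H]
  15. access Q: HIT. Cache (LRU->MRU): [G P H Q]
  16. access E: MISS, evict G. Cache (LRU->MRU): [P H Q E]
  17. access E: HIT. Cache (LRU->MRU): [P H Q E]
  18. access P: HIT. Cache (LRU->MRU): [H Q E P]
  19. access G: MISS, evict H. Cache (LRU->MRU): [Q E P G]
  20. access Q: HIT. Cache (LRU->MRU): [E P G Q]
  21. access E: HIT. Cache (LRU->MRU): [P G Q E]
  22. access H: MISS, evict P. Cache (LRU->MRU): [G Q E H]
  23. access E: HIT. Cache (LRU->MRU): [G Q H E]
  24. access H: HIT. Cache (LRU->MRU): [G Q E H]
  25. access G: HIT. Cache (LRU->MRU): [Q E H G]
  26. access Q: HIT. Cache (LRU->MRU): [E H G Q]
  27. access Q: HIT. Cache (LRU->MRU): [E H G Q]
  28. access P: MISS, evict E. Cache (LRU->MRU): [H G Q P]
  29. access E: MISS, evict H. Cache (LRU->MRU): [G Q P E]
Total: 20 hits, 9 misses, 5 evictions

Answer: G Q P E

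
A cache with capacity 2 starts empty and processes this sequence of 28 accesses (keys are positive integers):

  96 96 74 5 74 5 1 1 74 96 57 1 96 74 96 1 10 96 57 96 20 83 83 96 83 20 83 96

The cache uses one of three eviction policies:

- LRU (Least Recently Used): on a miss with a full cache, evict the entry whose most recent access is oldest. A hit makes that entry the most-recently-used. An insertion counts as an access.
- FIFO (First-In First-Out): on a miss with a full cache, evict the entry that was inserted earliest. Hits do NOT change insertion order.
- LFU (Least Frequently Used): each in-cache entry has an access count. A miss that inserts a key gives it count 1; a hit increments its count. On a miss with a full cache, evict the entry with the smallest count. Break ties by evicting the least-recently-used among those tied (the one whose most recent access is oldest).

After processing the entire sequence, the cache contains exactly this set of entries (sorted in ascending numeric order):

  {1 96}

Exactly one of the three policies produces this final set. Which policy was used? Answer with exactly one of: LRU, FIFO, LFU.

Simulating under each policy and comparing final sets:
  LRU: final set = {83 96} -> differs
  FIFO: final set = {83 96} -> differs
  LFU: final set = {1 96} -> MATCHES target
Only LFU produces the target set.

Answer: LFU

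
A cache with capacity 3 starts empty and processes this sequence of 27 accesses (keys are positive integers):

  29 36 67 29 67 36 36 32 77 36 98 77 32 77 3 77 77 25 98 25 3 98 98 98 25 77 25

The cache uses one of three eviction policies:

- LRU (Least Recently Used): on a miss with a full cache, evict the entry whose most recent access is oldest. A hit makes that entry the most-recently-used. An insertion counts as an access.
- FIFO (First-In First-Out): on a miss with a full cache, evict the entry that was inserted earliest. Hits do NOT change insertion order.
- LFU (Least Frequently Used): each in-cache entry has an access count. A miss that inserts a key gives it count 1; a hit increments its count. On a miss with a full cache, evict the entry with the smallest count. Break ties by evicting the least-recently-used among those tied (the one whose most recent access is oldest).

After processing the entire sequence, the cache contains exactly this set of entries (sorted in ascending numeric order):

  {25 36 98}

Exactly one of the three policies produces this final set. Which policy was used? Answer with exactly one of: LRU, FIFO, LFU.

Answer: LFU

Derivation:
Simulating under each policy and comparing final sets:
  LRU: final set = {25 77 98} -> differs
  FIFO: final set = {25 77 98} -> differs
  LFU: final set = {25 36 98} -> MATCHES target
Only LFU produces the target set.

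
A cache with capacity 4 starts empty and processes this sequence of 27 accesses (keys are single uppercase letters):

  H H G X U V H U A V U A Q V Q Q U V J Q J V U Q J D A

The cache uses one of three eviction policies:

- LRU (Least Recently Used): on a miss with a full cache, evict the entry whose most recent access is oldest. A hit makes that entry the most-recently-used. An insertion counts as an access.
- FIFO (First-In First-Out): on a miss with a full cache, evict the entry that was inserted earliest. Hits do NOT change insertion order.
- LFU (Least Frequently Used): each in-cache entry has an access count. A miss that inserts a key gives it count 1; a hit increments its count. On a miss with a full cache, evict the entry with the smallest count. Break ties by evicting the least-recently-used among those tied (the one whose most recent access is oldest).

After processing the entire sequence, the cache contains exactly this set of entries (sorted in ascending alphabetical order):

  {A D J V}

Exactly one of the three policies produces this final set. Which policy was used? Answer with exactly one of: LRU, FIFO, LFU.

Simulating under each policy and comparing final sets:
  LRU: final set = {A D J Q} -> differs
  FIFO: final set = {A D J V} -> MATCHES target
  LFU: final set = {A H Q U} -> differs
Only FIFO produces the target set.

Answer: FIFO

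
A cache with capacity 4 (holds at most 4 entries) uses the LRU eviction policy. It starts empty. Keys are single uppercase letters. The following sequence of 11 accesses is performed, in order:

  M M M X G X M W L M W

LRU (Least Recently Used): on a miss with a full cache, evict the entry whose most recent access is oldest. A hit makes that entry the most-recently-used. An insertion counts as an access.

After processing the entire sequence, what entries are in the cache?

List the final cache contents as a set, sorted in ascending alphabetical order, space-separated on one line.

LRU simulation (capacity=4):
  1. access M: MISS. Cache (LRU->MRU): [M]
  2. access M: HIT. Cache (LRU->MRU): [M]
  3. access M: HIT. Cache (LRU->MRU): [M]
  4. access X: MISS. Cache (LRU->MRU): [M X]
  5. access G: MISS. Cache (LRU->MRU): [M X G]
  6. access X: HIT. Cache (LRU->MRU): [M G X]
  7. access M: HIT. Cache (LRU->MRU): [G X M]
  8. access W: MISS. Cache (LRU->MRU): [G X M W]
  9. access L: MISS, evict G. Cache (LRU->MRU): [X M W L]
  10. access M: HIT. Cache (LRU->MRU): [X W L M]
  11. access W: HIT. Cache (LRU->MRU): [X L M W]
Total: 6 hits, 5 misses, 1 evictions

Answer: L M W X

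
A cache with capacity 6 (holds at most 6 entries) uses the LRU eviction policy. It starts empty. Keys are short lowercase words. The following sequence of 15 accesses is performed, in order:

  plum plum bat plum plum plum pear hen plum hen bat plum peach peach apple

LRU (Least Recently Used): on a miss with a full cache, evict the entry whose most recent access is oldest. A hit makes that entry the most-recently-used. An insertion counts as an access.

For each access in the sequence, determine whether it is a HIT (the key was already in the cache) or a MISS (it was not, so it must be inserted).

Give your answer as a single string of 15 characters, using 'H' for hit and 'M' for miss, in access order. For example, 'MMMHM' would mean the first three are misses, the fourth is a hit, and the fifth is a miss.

LRU simulation (capacity=6):
  1. access plum: MISS. Cache (LRU->MRU): [plum]
  2. access plum: HIT. Cache (LRU->MRU): [plum]
  3. access bat: MISS. Cache (LRU->MRU): [plum bat]
  4. access plum: HIT. Cache (LRU->MRU): [bat plum]
  5. access plum: HIT. Cache (LRU->MRU): [bat plum]
  6. access plum: HIT. Cache (LRU->MRU): [bat plum]
  7. access pear: MISS. Cache (LRU->MRU): [bat plum pear]
  8. access hen: MISS. Cache (LRU->MRU): [bat plum pear hen]
  9. access plum: HIT. Cache (LRU->MRU): [bat pear hen plum]
  10. access hen: HIT. Cache (LRU->MRU): [bat pear plum hen]
  11. access bat: HIT. Cache (LRU->MRU): [pear plum hen bat]
  12. access plum: HIT. Cache (LRU->MRU): [pear hen bat plum]
  13. access peach: MISS. Cache (LRU->MRU): [pear hen bat plum peach]
  14. access peach: HIT. Cache (LRU->MRU): [pear hen bat plum peach]
  15. access apple: MISS. Cache (LRU->MRU): [pear hen bat plum peach apple]
Total: 9 hits, 6 misses, 0 evictions

Answer: MHMHHHMMHHHHMHM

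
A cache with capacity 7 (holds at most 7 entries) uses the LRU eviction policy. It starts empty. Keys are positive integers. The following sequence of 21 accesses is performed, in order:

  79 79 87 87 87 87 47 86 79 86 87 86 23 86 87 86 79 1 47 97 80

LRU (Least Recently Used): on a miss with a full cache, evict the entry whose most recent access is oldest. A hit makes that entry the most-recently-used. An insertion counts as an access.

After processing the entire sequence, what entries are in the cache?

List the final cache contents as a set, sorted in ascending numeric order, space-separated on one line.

LRU simulation (capacity=7):
  1. access 79: MISS. Cache (LRU->MRU): [79]
  2. access 79: HIT. Cache (LRU->MRU): [79]
  3. access 87: MISS. Cache (LRU->MRU): [79 87]
  4. access 87: HIT. Cache (LRU->MRU): [79 87]
  5. access 87: HIT. Cache (LRU->MRU): [79 87]
  6. access 87: HIT. Cache (LRU->MRU): [79 87]
  7. access 47: MISS. Cache (LRU->MRU): [79 87 47]
  8. access 86: MISS. Cache (LRU->MRU): [79 87 47 86]
  9. access 79: HIT. Cache (LRU->MRU): [87 47 86 79]
  10. access 86: HIT. Cache (LRU->MRU): [87 47 79 86]
  11. access 87: HIT. Cache (LRU->MRU): [47 79 86 87]
  12. access 86: HIT. Cache (LRU->MRU): [47 79 87 86]
  13. access 23: MISS. Cache (LRU->MRU): [47 79 87 86 23]
  14. access 86: HIT. Cache (LRU->MRU): [47 79 87 23 86]
  15. access 87: HIT. Cache (LRU->MRU): [47 79 23 86 87]
  16. access 86: HIT. Cache (LRU->MRU): [47 79 23 87 86]
  17. access 79: HIT. Cache (LRU->MRU): [47 23 87 86 79]
  18. access 1: MISS. Cache (LRU->MRU): [47 23 87 86 79 1]
  19. access 47: HIT. Cache (LRU->MRU): [23 87 86 79 1 47]
  20. access 97: MISS. Cache (LRU->MRU): [23 87 86 79 1 47 97]
  21. access 80: MISS, evict 23. Cache (LRU->MRU): [87 86 79 1 47 97 80]
Total: 13 hits, 8 misses, 1 evictions

Answer: 1 47 79 80 86 87 97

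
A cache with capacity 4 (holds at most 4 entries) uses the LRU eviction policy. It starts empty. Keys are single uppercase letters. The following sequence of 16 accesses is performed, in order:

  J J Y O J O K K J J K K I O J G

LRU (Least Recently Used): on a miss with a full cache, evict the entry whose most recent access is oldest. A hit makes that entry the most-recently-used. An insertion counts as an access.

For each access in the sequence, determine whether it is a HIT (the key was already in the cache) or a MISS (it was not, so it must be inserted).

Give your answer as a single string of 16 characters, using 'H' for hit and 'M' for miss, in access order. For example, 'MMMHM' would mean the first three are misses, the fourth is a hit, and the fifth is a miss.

LRU simulation (capacity=4):
  1. access J: MISS. Cache (LRU->MRU): [J]
  2. access J: HIT. Cache (LRU->MRU): [J]
  3. access Y: MISS. Cache (LRU->MRU): [J Y]
  4. access O: MISS. Cache (LRU->MRU): [J Y O]
  5. access J: HIT. Cache (LRU->MRU): [Y O J]
  6. access O: HIT. Cache (LRU->MRU): [Y J O]
  7. access K: MISS. Cache (LRU->MRU): [Y J O K]
  8. access K: HIT. Cache (LRU->MRU): [Y J O K]
  9. access J: HIT. Cache (LRU->MRU): [Y O K J]
  10. access J: HIT. Cache (LRU->MRU): [Y O K J]
  11. access K: HIT. Cache (LRU->MRU): [Y O J K]
  12. access K: HIT. Cache (LRU->MRU): [Y O J K]
  13. access I: MISS, evict Y. Cache (LRU->MRU): [O J K I]
  14. access O: HIT. Cache (LRU->MRU): [J K I O]
  15. access J: HIT. Cache (LRU->MRU): [K I O J]
  16. access G: MISS, evict K. Cache (LRU->MRU): [I O J G]
Total: 10 hits, 6 misses, 2 evictions

Answer: MHMMHHMHHHHHMHHM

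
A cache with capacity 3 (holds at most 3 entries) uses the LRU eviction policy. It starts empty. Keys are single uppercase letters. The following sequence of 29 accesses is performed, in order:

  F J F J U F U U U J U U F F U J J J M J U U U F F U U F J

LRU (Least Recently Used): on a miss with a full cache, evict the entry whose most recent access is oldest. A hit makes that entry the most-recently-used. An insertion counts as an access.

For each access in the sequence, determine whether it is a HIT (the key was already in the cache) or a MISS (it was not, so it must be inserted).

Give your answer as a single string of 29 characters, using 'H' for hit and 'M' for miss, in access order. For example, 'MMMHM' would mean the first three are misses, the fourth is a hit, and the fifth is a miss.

Answer: MMHHMHHHHHHHHHHHHHMHHHHMHHHHH

Derivation:
LRU simulation (capacity=3):
  1. access F: MISS. Cache (LRU->MRU): [F]
  2. access J: MISS. Cache (LRU->MRU): [F J]
  3. access F: HIT. Cache (LRU->MRU): [J F]
  4. access J: HIT. Cache (LRU->MRU): [F J]
  5. access U: MISS. Cache (LRU->MRU): [F J U]
  6. access F: HIT. Cache (LRU->MRU): [J U F]
  7. access U: HIT. Cache (LRU->MRU): [J F U]
  8. access U: HIT. Cache (LRU->MRU): [J F U]
  9. access U: HIT. Cache (LRU->MRU): [J F U]
  10. access J: HIT. Cache (LRU->MRU): [F U J]
  11. access U: HIT. Cache (LRU->MRU): [F J U]
  12. access U: HIT. Cache (LRU->MRU): [F J U]
  13. access F: HIT. Cache (LRU->MRU): [J U F]
  14. access F: HIT. Cache (LRU->MRU): [J U F]
  15. access U: HIT. Cache (LRU->MRU): [J F U]
  16. access J: HIT. Cache (LRU->MRU): [F U J]
  17. access J: HIT. Cache (LRU->MRU): [F U J]
  18. access J: HIT. Cache (LRU->MRU): [F U J]
  19. access M: MISS, evict F. Cache (LRU->MRU): [U J M]
  20. access J: HIT. Cache (LRU->MRU): [U M J]
  21. access U: HIT. Cache (LRU->MRU): [M J U]
  22. access U: HIT. Cache (LRU->MRU): [M J U]
  23. access U: HIT. Cache (LRU->MRU): [M J U]
  24. access F: MISS, evict M. Cache (LRU->MRU): [J U F]
  25. access F: HIT. Cache (LRU->MRU): [J U F]
  26. access U: HIT. Cache (LRU->MRU): [J F U]
  27. access U: HIT. Cache (LRU->MRU): [J F U]
  28. access F: HIT. Cache (LRU->MRU): [J U F]
  29. access J: HIT. Cache (LRU->MRU): [U F J]
Total: 24 hits, 5 misses, 2 evictions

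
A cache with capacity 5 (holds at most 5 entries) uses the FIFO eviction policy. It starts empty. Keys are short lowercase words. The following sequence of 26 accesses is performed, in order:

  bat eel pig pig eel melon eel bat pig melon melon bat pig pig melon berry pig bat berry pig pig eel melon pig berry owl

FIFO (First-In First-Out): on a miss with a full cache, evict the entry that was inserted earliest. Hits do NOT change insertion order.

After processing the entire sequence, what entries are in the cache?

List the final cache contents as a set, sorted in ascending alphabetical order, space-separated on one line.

FIFO simulation (capacity=5):
  1. access bat: MISS. Cache (old->new): [bat]
  2. access eel: MISS. Cache (old->new): [bat eel]
  3. access pig: MISS. Cache (old->new): [bat eel pig]
  4. access pig: HIT. Cache (old->new): [bat eel pig]
  5. access eel: HIT. Cache (old->new): [bat eel pig]
  6. access melon: MISS. Cache (old->new): [bat eel pig melon]
  7. access eel: HIT. Cache (old->new): [bat eel pig melon]
  8. access bat: HIT. Cache (old->new): [bat eel pig melon]
  9. access pig: HIT. Cache (old->new): [bat eel pig melon]
  10. access melon: HIT. Cache (old->new): [bat eel pig melon]
  11. access melon: HIT. Cache (old->new): [bat eel pig melon]
  12. access bat: HIT. Cache (old->new): [bat eel pig melon]
  13. access pig: HIT. Cache (old->new): [bat eel pig melon]
  14. access pig: HIT. Cache (old->new): [bat eel pig melon]
  15. access melon: HIT. Cache (old->new): [bat eel pig melon]
  16. access berry: MISS. Cache (old->new): [bat eel pig melon berry]
  17. access pig: HIT. Cache (old->new): [bat eel pig melon berry]
  18. access bat: HIT. Cache (old->new): [bat eel pig melon berry]
  19. access berry: HIT. Cache (old->new): [bat eel pig melon berry]
  20. access pig: HIT. Cache (old->new): [bat eel pig melon berry]
  21. access pig: HIT. Cache (old->new): [bat eel pig melon berry]
  22. access eel: HIT. Cache (old->new): [bat eel pig melon berry]
  23. access melon: HIT. Cache (old->new): [bat eel pig melon berry]
  24. access pig: HIT. Cache (old->new): [bat eel pig melon berry]
  25. access berry: HIT. Cache (old->new): [bat eel pig melon berry]
  26. access owl: MISS, evict bat. Cache (old->new): [eel pig melon berry owl]
Total: 20 hits, 6 misses, 1 evictions

Answer: berry eel melon owl pig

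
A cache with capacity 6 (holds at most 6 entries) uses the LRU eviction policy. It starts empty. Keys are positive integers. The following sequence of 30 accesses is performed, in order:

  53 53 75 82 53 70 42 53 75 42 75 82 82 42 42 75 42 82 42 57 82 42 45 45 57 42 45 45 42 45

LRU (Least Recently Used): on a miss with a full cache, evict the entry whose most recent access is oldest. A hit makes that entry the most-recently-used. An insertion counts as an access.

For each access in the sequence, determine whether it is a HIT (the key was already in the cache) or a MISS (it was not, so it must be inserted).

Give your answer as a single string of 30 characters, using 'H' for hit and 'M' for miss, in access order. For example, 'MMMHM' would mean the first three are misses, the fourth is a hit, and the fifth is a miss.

Answer: MHMMHMMHHHHHHHHHHHHMHHMHHHHHHH

Derivation:
LRU simulation (capacity=6):
  1. access 53: MISS. Cache (LRU->MRU): [53]
  2. access 53: HIT. Cache (LRU->MRU): [53]
  3. access 75: MISS. Cache (LRU->MRU): [53 75]
  4. access 82: MISS. Cache (LRU->MRU): [53 75 82]
  5. access 53: HIT. Cache (LRU->MRU): [75 82 53]
  6. access 70: MISS. Cache (LRU->MRU): [75 82 53 70]
  7. access 42: MISS. Cache (LRU->MRU): [75 82 53 70 42]
  8. access 53: HIT. Cache (LRU->MRU): [75 82 70 42 53]
  9. access 75: HIT. Cache (LRU->MRU): [82 70 42 53 75]
  10. access 42: HIT. Cache (LRU->MRU): [82 70 53 75 42]
  11. access 75: HIT. Cache (LRU->MRU): [82 70 53 42 75]
  12. access 82: HIT. Cache (LRU->MRU): [70 53 42 75 82]
  13. access 82: HIT. Cache (LRU->MRU): [70 53 42 75 82]
  14. access 42: HIT. Cache (LRU->MRU): [70 53 75 82 42]
  15. access 42: HIT. Cache (LRU->MRU): [70 53 75 82 42]
  16. access 75: HIT. Cache (LRU->MRU): [70 53 82 42 75]
  17. access 42: HIT. Cache (LRU->MRU): [70 53 82 75 42]
  18. access 82: HIT. Cache (LRU->MRU): [70 53 75 42 82]
  19. access 42: HIT. Cache (LRU->MRU): [70 53 75 82 42]
  20. access 57: MISS. Cache (LRU->MRU): [70 53 75 82 42 57]
  21. access 82: HIT. Cache (LRU->MRU): [70 53 75 42 57 82]
  22. access 42: HIT. Cache (LRU->MRU): [70 53 75 57 82 42]
  23. access 45: MISS, evict 70. Cache (LRU->MRU): [53 75 57 82 42 45]
  24. access 45: HIT. Cache (LRU->MRU): [53 75 57 82 42 45]
  25. access 57: HIT. Cache (LRU->MRU): [53 75 82 42 45 57]
  26. access 42: HIT. Cache (LRU->MRU): [53 75 82 45 57 42]
  27. access 45: HIT. Cache (LRU->MRU): [53 75 82 57 42 45]
  28. access 45: HIT. Cache (LRU->MRU): [53 75 82 57 42 45]
  29. access 42: HIT. Cache (LRU->MRU): [53 75 82 57 45 42]
  30. access 45: HIT. Cache (LRU->MRU): [53 75 82 57 42 45]
Total: 23 hits, 7 misses, 1 evictions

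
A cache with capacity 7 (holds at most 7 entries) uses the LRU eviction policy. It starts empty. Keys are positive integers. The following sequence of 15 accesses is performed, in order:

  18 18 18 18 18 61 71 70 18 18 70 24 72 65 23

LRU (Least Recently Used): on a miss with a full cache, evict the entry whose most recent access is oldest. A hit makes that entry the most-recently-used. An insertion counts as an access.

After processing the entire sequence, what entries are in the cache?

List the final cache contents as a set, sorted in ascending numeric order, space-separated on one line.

Answer: 18 23 24 65 70 71 72

Derivation:
LRU simulation (capacity=7):
  1. access 18: MISS. Cache (LRU->MRU): [18]
  2. access 18: HIT. Cache (LRU->MRU): [18]
  3. access 18: HIT. Cache (LRU->MRU): [18]
  4. access 18: HIT. Cache (LRU->MRU): [18]
  5. access 18: HIT. Cache (LRU->MRU): [18]
  6. access 61: MISS. Cache (LRU->MRU): [18 61]
  7. access 71: MISS. Cache (LRU->MRU): [18 61 71]
  8. access 70: MISS. Cache (LRU->MRU): [18 61 71 70]
  9. access 18: HIT. Cache (LRU->MRU): [61 71 70 18]
  10. access 18: HIT. Cache (LRU->MRU): [61 71 70 18]
  11. access 70: HIT. Cache (LRU->MRU): [61 71 18 70]
  12. access 24: MISS. Cache (LRU->MRU): [61 71 18 70 24]
  13. access 72: MISS. Cache (LRU->MRU): [61 71 18 70 24 72]
  14. access 65: MISS. Cache (LRU->MRU): [61 71 18 70 24 72 65]
  15. access 23: MISS, evict 61. Cache (LRU->MRU): [71 18 70 24 72 65 23]
Total: 7 hits, 8 misses, 1 evictions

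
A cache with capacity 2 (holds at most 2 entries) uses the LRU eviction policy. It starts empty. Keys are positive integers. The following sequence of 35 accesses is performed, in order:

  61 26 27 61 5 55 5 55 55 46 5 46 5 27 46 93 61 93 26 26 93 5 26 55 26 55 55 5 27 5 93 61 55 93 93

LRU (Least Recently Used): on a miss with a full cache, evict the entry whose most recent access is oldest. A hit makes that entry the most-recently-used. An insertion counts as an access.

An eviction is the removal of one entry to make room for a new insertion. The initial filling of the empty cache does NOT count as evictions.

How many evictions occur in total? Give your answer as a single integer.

Answer: 20

Derivation:
LRU simulation (capacity=2):
  1. access 61: MISS. Cache (LRU->MRU): [61]
  2. access 26: MISS. Cache (LRU->MRU): [61 26]
  3. access 27: MISS, evict 61. Cache (LRU->MRU): [26 27]
  4. access 61: MISS, evict 26. Cache (LRU->MRU): [27 61]
  5. access 5: MISS, evict 27. Cache (LRU->MRU): [61 5]
  6. access 55: MISS, evict 61. Cache (LRU->MRU): [5 55]
  7. access 5: HIT. Cache (LRU->MRU): [55 5]
  8. access 55: HIT. Cache (LRU->MRU): [5 55]
  9. access 55: HIT. Cache (LRU->MRU): [5 55]
  10. access 46: MISS, evict 5. Cache (LRU->MRU): [55 46]
  11. access 5: MISS, evict 55. Cache (LRU->MRU): [46 5]
  12. access 46: HIT. Cache (LRU->MRU): [5 46]
  13. access 5: HIT. Cache (LRU->MRU): [46 5]
  14. access 27: MISS, evict 46. Cache (LRU->MRU): [5 27]
  15. access 46: MISS, evict 5. Cache (LRU->MRU): [27 46]
  16. access 93: MISS, evict 27. Cache (LRU->MRU): [46 93]
  17. access 61: MISS, evict 46. Cache (LRU->MRU): [93 61]
  18. access 93: HIT. Cache (LRU->MRU): [61 93]
  19. access 26: MISS, evict 61. Cache (LRU->MRU): [93 26]
  20. access 26: HIT. Cache (LRU->MRU): [93 26]
  21. access 93: HIT. Cache (LRU->MRU): [26 93]
  22. access 5: MISS, evict 26. Cache (LRU->MRU): [93 5]
  23. access 26: MISS, evict 93. Cache (LRU->MRU): [5 26]
  24. access 55: MISS, evict 5. Cache (LRU->MRU): [26 55]
  25. access 26: HIT. Cache (LRU->MRU): [55 26]
  26. access 55: HIT. Cache (LRU->MRU): [26 55]
  27. access 55: HIT. Cache (LRU->MRU): [26 55]
  28. access 5: MISS, evict 26. Cache (LRU->MRU): [55 5]
  29. access 27: MISS, evict 55. Cache (LRU->MRU): [5 27]
  30. access 5: HIT. Cache (LRU->MRU): [27 5]
  31. access 93: MISS, evict 27. Cache (LRU->MRU): [5 93]
  32. access 61: MISS, evict 5. Cache (LRU->MRU): [93 61]
  33. access 55: MISS, evict 93. Cache (LRU->MRU): [61 55]
  34. access 93: MISS, evict 61. Cache (LRU->MRU): [55 93]
  35. access 93: HIT. Cache (LRU->MRU): [55 93]
Total: 13 hits, 22 misses, 20 evictions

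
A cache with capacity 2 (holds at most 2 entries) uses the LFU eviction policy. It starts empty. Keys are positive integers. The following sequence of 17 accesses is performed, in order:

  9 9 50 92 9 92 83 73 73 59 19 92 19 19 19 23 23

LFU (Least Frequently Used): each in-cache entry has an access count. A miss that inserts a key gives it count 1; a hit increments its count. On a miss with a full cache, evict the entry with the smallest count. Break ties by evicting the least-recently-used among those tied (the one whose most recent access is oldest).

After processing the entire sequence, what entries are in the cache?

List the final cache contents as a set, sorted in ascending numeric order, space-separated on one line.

Answer: 19 23

Derivation:
LFU simulation (capacity=2):
  1. access 9: MISS. Cache: [9(c=1)]
  2. access 9: HIT, count now 2. Cache: [9(c=2)]
  3. access 50: MISS. Cache: [50(c=1) 9(c=2)]
  4. access 92: MISS, evict 50(c=1). Cache: [92(c=1) 9(c=2)]
  5. access 9: HIT, count now 3. Cache: [92(c=1) 9(c=3)]
  6. access 92: HIT, count now 2. Cache: [92(c=2) 9(c=3)]
  7. access 83: MISS, evict 92(c=2). Cache: [83(c=1) 9(c=3)]
  8. access 73: MISS, evict 83(c=1). Cache: [73(c=1) 9(c=3)]
  9. access 73: HIT, count now 2. Cache: [73(c=2) 9(c=3)]
  10. access 59: MISS, evict 73(c=2). Cache: [59(c=1) 9(c=3)]
  11. access 19: MISS, evict 59(c=1). Cache: [19(c=1) 9(c=3)]
  12. access 92: MISS, evict 19(c=1). Cache: [92(c=1) 9(c=3)]
  13. access 19: MISS, evict 92(c=1). Cache: [19(c=1) 9(c=3)]
  14. access 19: HIT, count now 2. Cache: [19(c=2) 9(c=3)]
  15. access 19: HIT, count now 3. Cache: [9(c=3) 19(c=3)]
  16. access 23: MISS, evict 9(c=3). Cache: [23(c=1) 19(c=3)]
  17. access 23: HIT, count now 2. Cache: [23(c=2) 19(c=3)]
Total: 7 hits, 10 misses, 8 evictions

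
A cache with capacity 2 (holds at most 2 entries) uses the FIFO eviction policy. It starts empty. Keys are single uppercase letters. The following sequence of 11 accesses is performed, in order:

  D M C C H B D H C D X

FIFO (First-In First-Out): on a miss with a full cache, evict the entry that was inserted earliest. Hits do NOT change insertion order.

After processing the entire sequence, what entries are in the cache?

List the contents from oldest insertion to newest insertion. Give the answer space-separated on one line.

Answer: D X

Derivation:
FIFO simulation (capacity=2):
  1. access D: MISS. Cache (old->new): [D]
  2. access M: MISS. Cache (old->new): [D M]
  3. access C: MISS, evict D. Cache (old->new): [M C]
  4. access C: HIT. Cache (old->new): [M C]
  5. access H: MISS, evict M. Cache (old->new): [C H]
  6. access B: MISS, evict C. Cache (old->new): [H B]
  7. access D: MISS, evict H. Cache (old->new): [B D]
  8. access H: MISS, evict B. Cache (old->new): [D H]
  9. access C: MISS, evict D. Cache (old->new): [H C]
  10. access D: MISS, evict H. Cache (old->new): [C D]
  11. access X: MISS, evict C. Cache (old->new): [D X]
Total: 1 hits, 10 misses, 8 evictions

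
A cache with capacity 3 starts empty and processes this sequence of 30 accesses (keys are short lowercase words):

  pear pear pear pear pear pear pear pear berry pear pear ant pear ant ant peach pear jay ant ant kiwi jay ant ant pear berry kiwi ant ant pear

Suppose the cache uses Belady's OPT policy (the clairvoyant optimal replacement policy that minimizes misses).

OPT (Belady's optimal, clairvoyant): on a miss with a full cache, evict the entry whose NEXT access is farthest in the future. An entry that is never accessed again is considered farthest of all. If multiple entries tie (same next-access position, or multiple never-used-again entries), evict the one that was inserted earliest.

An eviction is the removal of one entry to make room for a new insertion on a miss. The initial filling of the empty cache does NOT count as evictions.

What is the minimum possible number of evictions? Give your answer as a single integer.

OPT (Belady) simulation (capacity=3):
  1. access pear: MISS. Cache: [pear]
  2. access pear: HIT. Next use of pear: step 3. Cache: [pear]
  3. access pear: HIT. Next use of pear: step 4. Cache: [pear]
  4. access pear: HIT. Next use of pear: step 5. Cache: [pear]
  5. access pear: HIT. Next use of pear: step 6. Cache: [pear]
  6. access pear: HIT. Next use of pear: step 7. Cache: [pear]
  7. access pear: HIT. Next use of pear: step 8. Cache: [pear]
  8. access pear: HIT. Next use of pear: step 10. Cache: [pear]
  9. access berry: MISS. Cache: [pear berry]
  10. access pear: HIT. Next use of pear: step 11. Cache: [pear berry]
  11. access pear: HIT. Next use of pear: step 13. Cache: [pear berry]
  12. access ant: MISS. Cache: [pear berry ant]
  13. access pear: HIT. Next use of pear: step 17. Cache: [pear berry ant]
  14. access ant: HIT. Next use of ant: step 15. Cache: [pear berry ant]
  15. access ant: HIT. Next use of ant: step 19. Cache: [pear berry ant]
  16. access peach: MISS, evict berry (next use: step 26). Cache: [pear ant peach]
  17. access pear: HIT. Next use of pear: step 25. Cache: [pear ant peach]
  18. access jay: MISS, evict peach (next use: never). Cache: [pear ant jay]
  19. access ant: HIT. Next use of ant: step 20. Cache: [pear ant jay]
  20. access ant: HIT. Next use of ant: step 23. Cache: [pear ant jay]
  21. access kiwi: MISS, evict pear (next use: step 25). Cache: [ant jay kiwi]
  22. access jay: HIT. Next use of jay: never. Cache: [ant jay kiwi]
  23. access ant: HIT. Next use of ant: step 24. Cache: [ant jay kiwi]
  24. access ant: HIT. Next use of ant: step 28. Cache: [ant jay kiwi]
  25. access pear: MISS, evict jay (next use: never). Cache: [ant kiwi pear]
  26. access berry: MISS, evict pear (next use: step 30). Cache: [ant kiwi berry]
  27. access kiwi: HIT. Next use of kiwi: never. Cache: [ant kiwi berry]
  28. access ant: HIT. Next use of ant: step 29. Cache: [ant kiwi berry]
  29. access ant: HIT. Next use of ant: never. Cache: [ant kiwi berry]
  30. access pear: MISS, evict ant (next use: never). Cache: [kiwi berry pear]
Total: 21 hits, 9 misses, 6 evictions

Answer: 6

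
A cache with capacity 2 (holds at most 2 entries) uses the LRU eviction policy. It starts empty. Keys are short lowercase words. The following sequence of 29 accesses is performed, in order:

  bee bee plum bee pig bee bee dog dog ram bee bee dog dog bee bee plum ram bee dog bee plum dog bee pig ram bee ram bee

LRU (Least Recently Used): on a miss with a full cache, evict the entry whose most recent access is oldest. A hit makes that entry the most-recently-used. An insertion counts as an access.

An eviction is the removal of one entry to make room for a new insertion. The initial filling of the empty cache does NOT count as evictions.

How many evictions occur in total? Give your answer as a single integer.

Answer: 15

Derivation:
LRU simulation (capacity=2):
  1. access bee: MISS. Cache (LRU->MRU): [bee]
  2. access bee: HIT. Cache (LRU->MRU): [bee]
  3. access plum: MISS. Cache (LRU->MRU): [bee plum]
  4. access bee: HIT. Cache (LRU->MRU): [plum bee]
  5. access pig: MISS, evict plum. Cache (LRU->MRU): [bee pig]
  6. access bee: HIT. Cache (LRU->MRU): [pig bee]
  7. access bee: HIT. Cache (LRU->MRU): [pig bee]
  8. access dog: MISS, evict pig. Cache (LRU->MRU): [bee dog]
  9. access dog: HIT. Cache (LRU->MRU): [bee dog]
  10. access ram: MISS, evict bee. Cache (LRU->MRU): [dog ram]
  11. access bee: MISS, evict dog. Cache (LRU->MRU): [ram bee]
  12. access bee: HIT. Cache (LRU->MRU): [ram bee]
  13. access dog: MISS, evict ram. Cache (LRU->MRU): [bee dog]
  14. access dog: HIT. Cache (LRU->MRU): [bee dog]
  15. access bee: HIT. Cache (LRU->MRU): [dog bee]
  16. access bee: HIT. Cache (LRU->MRU): [dog bee]
  17. access plum: MISS, evict dog. Cache (LRU->MRU): [bee plum]
  18. access ram: MISS, evict bee. Cache (LRU->MRU): [plum ram]
  19. access bee: MISS, evict plum. Cache (LRU->MRU): [ram bee]
  20. access dog: MISS, evict ram. Cache (LRU->MRU): [bee dog]
  21. access bee: HIT. Cache (LRU->MRU): [dog bee]
  22. access plum: MISS, evict dog. Cache (LRU->MRU): [bee plum]
  23. access dog: MISS, evict bee. Cache (LRU->MRU): [plum dog]
  24. access bee: MISS, evict plum. Cache (LRU->MRU): [dog bee]
  25. access pig: MISS, evict dog. Cache (LRU->MRU): [bee pig]
  26. access ram: MISS, evict bee. Cache (LRU->MRU): [pig ram]
  27. access bee: MISS, evict pig. Cache (LRU->MRU): [ram bee]
  28. access ram: HIT. Cache (LRU->MRU): [bee ram]
  29. access bee: HIT. Cache (LRU->MRU): [ram bee]
Total: 12 hits, 17 misses, 15 evictions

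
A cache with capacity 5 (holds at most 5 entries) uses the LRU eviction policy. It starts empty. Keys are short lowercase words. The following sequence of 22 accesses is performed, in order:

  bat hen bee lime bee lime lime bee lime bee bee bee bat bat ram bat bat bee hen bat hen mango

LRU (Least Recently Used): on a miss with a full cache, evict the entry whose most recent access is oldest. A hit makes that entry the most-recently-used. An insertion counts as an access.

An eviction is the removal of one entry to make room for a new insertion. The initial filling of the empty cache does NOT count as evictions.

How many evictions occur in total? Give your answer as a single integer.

LRU simulation (capacity=5):
  1. access bat: MISS. Cache (LRU->MRU): [bat]
  2. access hen: MISS. Cache (LRU->MRU): [bat hen]
  3. access bee: MISS. Cache (LRU->MRU): [bat hen bee]
  4. access lime: MISS. Cache (LRU->MRU): [bat hen bee lime]
  5. access bee: HIT. Cache (LRU->MRU): [bat hen lime bee]
  6. access lime: HIT. Cache (LRU->MRU): [bat hen bee lime]
  7. access lime: HIT. Cache (LRU->MRU): [bat hen bee lime]
  8. access bee: HIT. Cache (LRU->MRU): [bat hen lime bee]
  9. access lime: HIT. Cache (LRU->MRU): [bat hen bee lime]
  10. access bee: HIT. Cache (LRU->MRU): [bat hen lime bee]
  11. access bee: HIT. Cache (LRU->MRU): [bat hen lime bee]
  12. access bee: HIT. Cache (LRU->MRU): [bat hen lime bee]
  13. access bat: HIT. Cache (LRU->MRU): [hen lime bee bat]
  14. access bat: HIT. Cache (LRU->MRU): [hen lime bee bat]
  15. access ram: MISS. Cache (LRU->MRU): [hen lime bee bat ram]
  16. access bat: HIT. Cache (LRU->MRU): [hen lime bee ram bat]
  17. access bat: HIT. Cache (LRU->MRU): [hen lime bee ram bat]
  18. access bee: HIT. Cache (LRU->MRU): [hen lime ram bat bee]
  19. access hen: HIT. Cache (LRU->MRU): [lime ram bat bee hen]
  20. access bat: HIT. Cache (LRU->MRU): [lime ram bee hen bat]
  21. access hen: HIT. Cache (LRU->MRU): [lime ram bee bat hen]
  22. access mango: MISS, evict lime. Cache (LRU->MRU): [ram bee bat hen mango]
Total: 16 hits, 6 misses, 1 evictions

Answer: 1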